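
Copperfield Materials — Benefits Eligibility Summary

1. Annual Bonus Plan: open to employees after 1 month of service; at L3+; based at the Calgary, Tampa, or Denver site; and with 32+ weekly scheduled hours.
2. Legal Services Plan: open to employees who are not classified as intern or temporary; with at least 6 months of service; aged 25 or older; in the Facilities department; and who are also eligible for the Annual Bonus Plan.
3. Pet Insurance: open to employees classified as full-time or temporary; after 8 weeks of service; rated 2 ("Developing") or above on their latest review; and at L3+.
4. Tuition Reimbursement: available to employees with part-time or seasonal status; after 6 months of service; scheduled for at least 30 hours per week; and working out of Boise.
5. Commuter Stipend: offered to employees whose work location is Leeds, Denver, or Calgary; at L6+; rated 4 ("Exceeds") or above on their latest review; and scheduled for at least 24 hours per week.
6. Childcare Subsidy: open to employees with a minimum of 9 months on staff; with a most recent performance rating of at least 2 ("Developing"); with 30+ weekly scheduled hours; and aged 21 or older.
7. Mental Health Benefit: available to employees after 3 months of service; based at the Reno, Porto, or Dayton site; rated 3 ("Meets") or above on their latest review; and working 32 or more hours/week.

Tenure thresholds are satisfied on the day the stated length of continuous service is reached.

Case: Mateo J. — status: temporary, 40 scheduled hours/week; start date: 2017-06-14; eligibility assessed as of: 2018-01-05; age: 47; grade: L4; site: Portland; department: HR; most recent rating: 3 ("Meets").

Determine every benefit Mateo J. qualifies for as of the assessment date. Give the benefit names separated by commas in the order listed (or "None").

Pet Insurance

Service from 2017-06-14 to 2018-01-05: 205 days.
Annual Bonus Plan — service 205 days ≥ 1 month (≈30 days) ✓; grade L4 ≥ L3 ✓; site Portland ✗ (not Calgary, Tampa, or Denver) → not eligible.
Legal Services Plan — status temporary ✗ (excluded) → not eligible.
Pet Insurance — status temporary ✓; service 205 days ≥ 8 weeks (≈56 days) ✓; rating 3 ≥ 2 ✓; grade L4 ≥ L3 ✓ → eligible.
Tuition Reimbursement — status temporary ✗ (requires part-time or seasonal) → not eligible.
Commuter Stipend — site Portland ✗ (not Leeds, Denver, or Calgary) → not eligible.
Childcare Subsidy — service 205 days < 9 months (≈270 days) ✗ → not eligible.
Mental Health Benefit — service 205 days ≥ 3 months (≈90 days) ✓; site Portland ✗ (not Reno, Porto, or Dayton) → not eligible.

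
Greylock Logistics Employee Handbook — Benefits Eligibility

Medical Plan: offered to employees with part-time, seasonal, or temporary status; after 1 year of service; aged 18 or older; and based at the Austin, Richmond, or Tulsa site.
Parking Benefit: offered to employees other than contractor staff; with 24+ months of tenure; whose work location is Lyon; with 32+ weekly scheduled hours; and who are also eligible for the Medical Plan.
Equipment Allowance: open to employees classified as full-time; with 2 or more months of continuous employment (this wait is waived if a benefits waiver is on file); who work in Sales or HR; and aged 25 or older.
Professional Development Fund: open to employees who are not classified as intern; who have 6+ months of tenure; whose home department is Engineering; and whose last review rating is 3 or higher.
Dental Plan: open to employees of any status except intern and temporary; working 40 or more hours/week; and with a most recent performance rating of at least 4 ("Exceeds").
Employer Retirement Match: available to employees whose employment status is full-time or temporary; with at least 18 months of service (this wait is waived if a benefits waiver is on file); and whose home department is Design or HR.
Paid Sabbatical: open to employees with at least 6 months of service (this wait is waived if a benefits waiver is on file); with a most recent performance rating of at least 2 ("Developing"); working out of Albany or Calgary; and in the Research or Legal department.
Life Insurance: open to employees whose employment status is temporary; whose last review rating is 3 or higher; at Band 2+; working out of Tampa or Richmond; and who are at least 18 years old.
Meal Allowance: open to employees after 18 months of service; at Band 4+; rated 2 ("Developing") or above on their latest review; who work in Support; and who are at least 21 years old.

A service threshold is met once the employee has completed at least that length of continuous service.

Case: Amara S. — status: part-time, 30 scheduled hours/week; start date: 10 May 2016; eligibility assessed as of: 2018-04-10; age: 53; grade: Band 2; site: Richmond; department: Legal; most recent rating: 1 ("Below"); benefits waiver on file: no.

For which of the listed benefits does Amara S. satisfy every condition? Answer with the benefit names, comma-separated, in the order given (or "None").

Medical Plan

Service from 10 May 2016 to 2018-04-10: 700 days.
Medical Plan — status part-time ✓; service 700 days ≥ 1 year (≈365 days) ✓; age 53 ≥ 18 ✓; site Richmond ✓ → eligible.
Parking Benefit — status part-time ✓ (not excluded); service 700 days < 24 months (≈720 days) ✗ → not eligible.
Equipment Allowance — status part-time ✗ (requires full-time) → not eligible.
Professional Development Fund — status part-time ✓ (not excluded); service 700 days ≥ 6 months (≈180 days) ✓; dept Legal ✗ → not eligible.
Dental Plan — status part-time ✓ (not excluded); 30 hrs/wk < 40 ✗ → not eligible.
Employer Retirement Match — status part-time ✗ (requires full-time or temporary) → not eligible.
Paid Sabbatical — no waiver, service 700 days ≥ 6 months (≈180 days) ✓; rating 1 < 2 ✗ → not eligible.
Life Insurance — status part-time ✗ (requires temporary) → not eligible.
Meal Allowance — service 700 days ≥ 18 months (≈540 days) ✓; grade Band 2 < Band 4 ✗ → not eligible.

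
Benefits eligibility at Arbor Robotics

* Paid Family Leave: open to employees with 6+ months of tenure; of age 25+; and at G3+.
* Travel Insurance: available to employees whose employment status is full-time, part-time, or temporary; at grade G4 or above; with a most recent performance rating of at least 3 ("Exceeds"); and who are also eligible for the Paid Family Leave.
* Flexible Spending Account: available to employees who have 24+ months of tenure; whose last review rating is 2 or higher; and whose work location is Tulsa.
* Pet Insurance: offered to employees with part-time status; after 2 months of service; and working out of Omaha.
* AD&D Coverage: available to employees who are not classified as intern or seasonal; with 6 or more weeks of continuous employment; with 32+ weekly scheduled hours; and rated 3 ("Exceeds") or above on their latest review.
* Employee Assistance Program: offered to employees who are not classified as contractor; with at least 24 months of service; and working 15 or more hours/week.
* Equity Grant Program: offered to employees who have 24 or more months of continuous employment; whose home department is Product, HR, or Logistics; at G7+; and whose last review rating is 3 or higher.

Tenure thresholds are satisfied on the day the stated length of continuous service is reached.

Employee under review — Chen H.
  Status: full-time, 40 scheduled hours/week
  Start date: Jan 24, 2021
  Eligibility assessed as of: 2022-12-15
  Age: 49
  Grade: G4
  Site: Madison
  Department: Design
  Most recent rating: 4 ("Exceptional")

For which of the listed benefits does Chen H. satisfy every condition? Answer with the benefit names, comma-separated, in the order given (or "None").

Service from Jan 24, 2021 to 2022-12-15: 690 days.
Paid Family Leave — service 690 days ≥ 6 months (≈180 days) ✓; age 49 ≥ 25 ✓; grade G4 ≥ G3 ✓ → eligible.
Travel Insurance — status full-time ✓; grade G4 ≥ G4 ✓; rating 4 ≥ 3 ✓; eligible for Paid Family Leave ✓ → eligible.
Flexible Spending Account — service 690 days < 24 months (≈720 days) ✗ → not eligible.
Pet Insurance — status full-time ✗ (requires part-time) → not eligible.
AD&D Coverage — status full-time ✓ (not excluded); service 690 days ≥ 6 weeks (≈42 days) ✓; 40 hrs/wk ≥ 32 ✓; rating 4 ≥ 3 ✓ → eligible.
Employee Assistance Program — status full-time ✓ (not excluded); service 690 days < 24 months (≈720 days) ✗ → not eligible.
Equity Grant Program — service 690 days < 24 months (≈720 days) ✗ → not eligible.

Paid Family Leave, Travel Insurance, AD&D Coverage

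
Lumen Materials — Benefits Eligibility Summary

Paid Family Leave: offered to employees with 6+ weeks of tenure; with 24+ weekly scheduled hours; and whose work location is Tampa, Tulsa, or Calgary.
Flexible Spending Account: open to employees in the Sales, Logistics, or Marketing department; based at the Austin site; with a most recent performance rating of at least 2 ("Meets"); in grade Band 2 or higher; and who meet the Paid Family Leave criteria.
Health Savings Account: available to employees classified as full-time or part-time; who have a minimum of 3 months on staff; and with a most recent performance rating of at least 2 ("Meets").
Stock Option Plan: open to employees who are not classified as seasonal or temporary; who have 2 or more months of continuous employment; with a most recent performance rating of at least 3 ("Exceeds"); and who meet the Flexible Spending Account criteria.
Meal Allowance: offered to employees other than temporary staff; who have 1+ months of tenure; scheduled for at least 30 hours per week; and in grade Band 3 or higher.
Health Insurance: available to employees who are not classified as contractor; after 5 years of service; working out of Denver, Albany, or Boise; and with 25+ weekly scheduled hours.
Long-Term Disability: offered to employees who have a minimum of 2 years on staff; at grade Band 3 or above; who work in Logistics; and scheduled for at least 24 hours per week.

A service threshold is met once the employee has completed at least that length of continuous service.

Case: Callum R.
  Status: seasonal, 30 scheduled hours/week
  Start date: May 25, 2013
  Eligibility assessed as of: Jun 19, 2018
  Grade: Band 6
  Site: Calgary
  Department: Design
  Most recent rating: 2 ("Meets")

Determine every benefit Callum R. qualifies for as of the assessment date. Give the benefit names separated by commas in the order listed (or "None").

Paid Family Leave, Meal Allowance

Service from May 25, 2013 to Jun 19, 2018: 1851 days.
Paid Family Leave — service 1851 days ≥ 6 weeks (≈42 days) ✓; 30 hrs/wk ≥ 24 ✓; site Calgary ✓ → eligible.
Flexible Spending Account — dept Design ✗ → not eligible.
Health Savings Account — status seasonal ✗ (requires full-time or part-time) → not eligible.
Stock Option Plan — status seasonal ✗ (excluded) → not eligible.
Meal Allowance — status seasonal ✓ (not excluded); service 1851 days ≥ 1 month (≈30 days) ✓; 30 hrs/wk ≥ 30 ✓; grade Band 6 ≥ Band 3 ✓ → eligible.
Health Insurance — status seasonal ✓ (not excluded); service 1851 days ≥ 5 years (≈1825 days) ✓; site Calgary ✗ (not Denver, Albany, or Boise) → not eligible.
Long-Term Disability — service 1851 days ≥ 2 years (≈730 days) ✓; grade Band 6 ≥ Band 3 ✓; dept Design ✗ → not eligible.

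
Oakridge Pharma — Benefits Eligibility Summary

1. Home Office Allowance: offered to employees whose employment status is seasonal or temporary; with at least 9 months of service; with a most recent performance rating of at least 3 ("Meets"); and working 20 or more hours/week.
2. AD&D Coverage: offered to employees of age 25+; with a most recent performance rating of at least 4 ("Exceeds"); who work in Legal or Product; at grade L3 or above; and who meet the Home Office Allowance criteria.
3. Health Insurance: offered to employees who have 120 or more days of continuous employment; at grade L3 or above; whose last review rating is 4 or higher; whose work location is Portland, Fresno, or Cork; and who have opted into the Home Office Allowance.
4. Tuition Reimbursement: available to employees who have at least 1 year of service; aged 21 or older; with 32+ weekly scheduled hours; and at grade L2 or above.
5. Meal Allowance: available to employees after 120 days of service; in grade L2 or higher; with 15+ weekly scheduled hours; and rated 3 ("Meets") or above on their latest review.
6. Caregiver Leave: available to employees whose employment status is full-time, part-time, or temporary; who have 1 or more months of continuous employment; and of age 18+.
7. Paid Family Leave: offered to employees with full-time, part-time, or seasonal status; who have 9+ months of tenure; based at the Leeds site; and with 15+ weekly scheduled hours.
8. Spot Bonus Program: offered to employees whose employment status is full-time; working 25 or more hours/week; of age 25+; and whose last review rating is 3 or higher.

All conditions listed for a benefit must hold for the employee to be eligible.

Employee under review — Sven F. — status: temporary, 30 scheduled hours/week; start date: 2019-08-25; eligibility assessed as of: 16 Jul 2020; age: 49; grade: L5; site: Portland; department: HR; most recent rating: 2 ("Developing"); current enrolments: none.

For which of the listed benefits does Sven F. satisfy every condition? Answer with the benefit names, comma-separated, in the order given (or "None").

Caregiver Leave

Service from 2019-08-25 to 16 Jul 2020: 326 days.
Home Office Allowance — status temporary ✓; service 326 days ≥ 9 months (≈270 days) ✓; rating 2 < 3 ✗ → not eligible.
AD&D Coverage — age 49 ≥ 25 ✓; rating 2 < 4 ✗ → not eligible.
Health Insurance — service 326 days ≥ 120 days ✓; grade L5 ≥ L3 ✓; rating 2 < 4 ✗ → not eligible.
Tuition Reimbursement — service 326 days < 1 year (≈365 days) ✗ → not eligible.
Meal Allowance — service 326 days ≥ 120 days ✓; grade L5 ≥ L2 ✓; 30 hrs/wk ≥ 15 ✓; rating 2 < 3 ✗ → not eligible.
Caregiver Leave — status temporary ✓; service 326 days ≥ 1 month (≈30 days) ✓; age 49 ≥ 18 ✓ → eligible.
Paid Family Leave — status temporary ✗ (requires full-time, part-time, or seasonal) → not eligible.
Spot Bonus Program — status temporary ✗ (requires full-time) → not eligible.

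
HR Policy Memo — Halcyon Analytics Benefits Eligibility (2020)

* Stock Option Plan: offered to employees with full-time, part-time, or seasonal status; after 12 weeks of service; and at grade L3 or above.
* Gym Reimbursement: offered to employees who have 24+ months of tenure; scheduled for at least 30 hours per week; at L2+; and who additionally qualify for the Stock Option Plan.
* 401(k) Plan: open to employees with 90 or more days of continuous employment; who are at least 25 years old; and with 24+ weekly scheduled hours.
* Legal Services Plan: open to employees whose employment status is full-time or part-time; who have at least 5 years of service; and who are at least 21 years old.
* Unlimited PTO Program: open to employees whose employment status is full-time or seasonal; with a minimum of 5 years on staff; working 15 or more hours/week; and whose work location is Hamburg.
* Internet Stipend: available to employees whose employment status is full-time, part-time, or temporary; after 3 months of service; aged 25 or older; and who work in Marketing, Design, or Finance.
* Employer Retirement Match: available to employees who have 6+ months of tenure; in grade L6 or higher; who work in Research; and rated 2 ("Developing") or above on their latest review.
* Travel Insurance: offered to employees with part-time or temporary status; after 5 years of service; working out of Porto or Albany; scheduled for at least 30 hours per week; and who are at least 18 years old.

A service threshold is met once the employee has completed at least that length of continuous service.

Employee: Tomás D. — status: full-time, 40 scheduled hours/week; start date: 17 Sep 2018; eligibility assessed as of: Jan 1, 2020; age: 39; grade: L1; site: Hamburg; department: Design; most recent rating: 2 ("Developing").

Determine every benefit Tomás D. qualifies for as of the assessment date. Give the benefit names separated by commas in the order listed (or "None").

401(k) Plan, Internet Stipend

Service from 17 Sep 2018 to Jan 1, 2020: 471 days.
Stock Option Plan — status full-time ✓; service 471 days ≥ 12 weeks (≈84 days) ✓; grade L1 < L3 ✗ → not eligible.
Gym Reimbursement — service 471 days < 24 months (≈720 days) ✗ → not eligible.
401(k) Plan — service 471 days ≥ 90 days ✓; age 39 ≥ 25 ✓; 40 hrs/wk ≥ 24 ✓ → eligible.
Legal Services Plan — status full-time ✓; service 471 days < 5 years (≈1825 days) ✗ → not eligible.
Unlimited PTO Program — status full-time ✓; service 471 days < 5 years (≈1825 days) ✗ → not eligible.
Internet Stipend — status full-time ✓; service 471 days ≥ 3 months (≈90 days) ✓; age 39 ≥ 25 ✓; dept Design ✓ → eligible.
Employer Retirement Match — service 471 days ≥ 6 months (≈180 days) ✓; grade L1 < L6 ✗ → not eligible.
Travel Insurance — status full-time ✗ (requires part-time or temporary) → not eligible.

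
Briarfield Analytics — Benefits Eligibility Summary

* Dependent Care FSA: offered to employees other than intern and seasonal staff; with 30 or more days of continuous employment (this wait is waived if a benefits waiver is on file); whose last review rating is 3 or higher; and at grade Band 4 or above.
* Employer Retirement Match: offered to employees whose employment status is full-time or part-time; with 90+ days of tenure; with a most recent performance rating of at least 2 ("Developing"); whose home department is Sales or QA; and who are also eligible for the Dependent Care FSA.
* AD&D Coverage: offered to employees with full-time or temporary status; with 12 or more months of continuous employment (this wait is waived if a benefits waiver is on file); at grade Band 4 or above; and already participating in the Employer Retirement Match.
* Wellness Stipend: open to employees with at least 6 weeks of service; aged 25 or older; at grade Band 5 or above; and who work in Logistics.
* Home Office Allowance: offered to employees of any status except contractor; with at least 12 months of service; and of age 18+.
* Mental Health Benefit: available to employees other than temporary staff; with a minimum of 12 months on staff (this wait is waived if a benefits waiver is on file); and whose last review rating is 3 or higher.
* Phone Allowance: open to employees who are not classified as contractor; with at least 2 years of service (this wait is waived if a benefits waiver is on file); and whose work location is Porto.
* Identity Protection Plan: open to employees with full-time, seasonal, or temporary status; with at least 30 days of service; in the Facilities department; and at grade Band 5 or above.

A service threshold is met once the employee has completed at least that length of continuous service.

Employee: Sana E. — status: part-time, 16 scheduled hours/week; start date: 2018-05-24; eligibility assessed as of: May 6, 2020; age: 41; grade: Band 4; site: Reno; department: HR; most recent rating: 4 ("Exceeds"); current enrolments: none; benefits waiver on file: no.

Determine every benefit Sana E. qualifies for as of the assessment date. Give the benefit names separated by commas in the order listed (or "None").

Service from 2018-05-24 to May 6, 2020: 713 days.
Dependent Care FSA — status part-time ✓ (not excluded); no waiver, service 713 days ≥ 30 days ✓; rating 4 ≥ 3 ✓; grade Band 4 ≥ Band 4 ✓ → eligible.
Employer Retirement Match — status part-time ✓; service 713 days ≥ 90 days ✓; rating 4 ≥ 2 ✓; dept HR ✗ → not eligible.
AD&D Coverage — status part-time ✗ (requires full-time or temporary) → not eligible.
Wellness Stipend — service 713 days ≥ 6 weeks (≈42 days) ✓; age 41 ≥ 25 ✓; grade Band 4 < Band 5 ✗ → not eligible.
Home Office Allowance — status part-time ✓ (not excluded); service 713 days ≥ 12 months (≈360 days) ✓; age 41 ≥ 18 ✓ → eligible.
Mental Health Benefit — status part-time ✓ (not excluded); no waiver, service 713 days ≥ 12 months (≈360 days) ✓; rating 4 ≥ 3 ✓ → eligible.
Phone Allowance — status part-time ✓ (not excluded); no waiver, service 713 days < 2 years (≈730 days) ✗ → not eligible.
Identity Protection Plan — status part-time ✗ (requires full-time, seasonal, or temporary) → not eligible.

Dependent Care FSA, Home Office Allowance, Mental Health Benefit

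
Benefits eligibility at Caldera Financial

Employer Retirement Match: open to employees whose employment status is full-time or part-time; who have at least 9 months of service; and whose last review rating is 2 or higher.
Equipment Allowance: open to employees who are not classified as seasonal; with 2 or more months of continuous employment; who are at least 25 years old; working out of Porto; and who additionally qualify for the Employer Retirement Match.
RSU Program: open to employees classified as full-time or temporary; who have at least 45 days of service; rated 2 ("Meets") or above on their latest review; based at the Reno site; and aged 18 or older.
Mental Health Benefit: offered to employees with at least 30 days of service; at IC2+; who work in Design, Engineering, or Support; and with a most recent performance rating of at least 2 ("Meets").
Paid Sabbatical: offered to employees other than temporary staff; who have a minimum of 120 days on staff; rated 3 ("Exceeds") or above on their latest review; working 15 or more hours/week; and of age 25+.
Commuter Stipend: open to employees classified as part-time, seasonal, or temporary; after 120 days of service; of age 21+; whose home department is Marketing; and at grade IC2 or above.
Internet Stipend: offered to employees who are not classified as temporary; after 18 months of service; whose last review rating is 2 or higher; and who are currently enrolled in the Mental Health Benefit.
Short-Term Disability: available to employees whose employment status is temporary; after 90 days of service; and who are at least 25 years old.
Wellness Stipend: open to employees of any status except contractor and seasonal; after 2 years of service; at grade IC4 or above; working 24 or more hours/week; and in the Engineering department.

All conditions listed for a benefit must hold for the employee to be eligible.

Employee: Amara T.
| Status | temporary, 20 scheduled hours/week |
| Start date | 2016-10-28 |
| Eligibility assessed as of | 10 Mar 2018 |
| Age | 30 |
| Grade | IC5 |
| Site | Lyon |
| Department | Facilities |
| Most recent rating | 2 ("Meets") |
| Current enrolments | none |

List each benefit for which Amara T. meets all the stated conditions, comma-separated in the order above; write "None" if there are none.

Service from 2016-10-28 to 10 Mar 2018: 498 days.
Employer Retirement Match — status temporary ✗ (requires full-time or part-time) → not eligible.
Equipment Allowance — status temporary ✓ (not excluded); service 498 days ≥ 2 months (≈60 days) ✓; age 30 ≥ 25 ✓; site Lyon ✗ (not Porto) → not eligible.
RSU Program — status temporary ✓; service 498 days ≥ 45 days ✓; rating 2 ≥ 2 ✓; site Lyon ✗ (not Reno) → not eligible.
Mental Health Benefit — service 498 days ≥ 30 days ✓; grade IC5 ≥ IC2 ✓; dept Facilities ✗ → not eligible.
Paid Sabbatical — status temporary ✗ (excluded) → not eligible.
Commuter Stipend — status temporary ✓; service 498 days ≥ 120 days ✓; age 30 ≥ 21 ✓; dept Facilities ✗ → not eligible.
Internet Stipend — status temporary ✗ (excluded) → not eligible.
Short-Term Disability — status temporary ✓; service 498 days ≥ 90 days ✓; age 30 ≥ 25 ✓ → eligible.
Wellness Stipend — status temporary ✓ (not excluded); service 498 days < 2 years (≈730 days) ✗ → not eligible.

Short-Term Disability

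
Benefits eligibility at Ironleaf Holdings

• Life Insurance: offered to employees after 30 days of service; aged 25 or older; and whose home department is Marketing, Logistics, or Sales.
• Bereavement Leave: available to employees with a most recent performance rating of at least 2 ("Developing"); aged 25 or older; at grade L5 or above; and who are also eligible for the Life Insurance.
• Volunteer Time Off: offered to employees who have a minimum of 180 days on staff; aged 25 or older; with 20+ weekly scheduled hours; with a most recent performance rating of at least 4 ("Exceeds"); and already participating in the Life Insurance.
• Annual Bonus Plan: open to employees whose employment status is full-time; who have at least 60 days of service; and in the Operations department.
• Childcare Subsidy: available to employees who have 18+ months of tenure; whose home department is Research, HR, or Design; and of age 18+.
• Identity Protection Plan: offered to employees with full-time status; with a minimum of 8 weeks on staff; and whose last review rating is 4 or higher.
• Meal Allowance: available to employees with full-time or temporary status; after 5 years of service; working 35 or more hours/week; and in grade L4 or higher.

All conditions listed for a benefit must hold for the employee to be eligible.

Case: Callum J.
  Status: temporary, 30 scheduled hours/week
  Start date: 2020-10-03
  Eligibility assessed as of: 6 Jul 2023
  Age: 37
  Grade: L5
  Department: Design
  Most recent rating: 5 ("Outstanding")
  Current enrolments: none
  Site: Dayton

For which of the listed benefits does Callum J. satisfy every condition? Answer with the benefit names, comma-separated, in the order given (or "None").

Service from 2020-10-03 to 6 Jul 2023: 1006 days.
Life Insurance — service 1006 days ≥ 30 days ✓; age 37 ≥ 25 ✓; dept Design ✗ → not eligible.
Bereavement Leave — rating 5 ≥ 2 ✓; age 37 ≥ 25 ✓; grade L5 ≥ L5 ✓; not eligible for Life Insurance ✗ → not eligible.
Volunteer Time Off — service 1006 days ≥ 180 days ✓; age 37 ≥ 25 ✓; 30 hrs/wk ≥ 20 ✓; rating 5 ≥ 4 ✓; not enrolled in Life Insurance ✗ → not eligible.
Annual Bonus Plan — status temporary ✗ (requires full-time) → not eligible.
Childcare Subsidy — service 1006 days ≥ 18 months (≈540 days) ✓; dept Design ✓; age 37 ≥ 18 ✓ → eligible.
Identity Protection Plan — status temporary ✗ (requires full-time) → not eligible.
Meal Allowance — status temporary ✓; service 1006 days < 5 years (≈1825 days) ✗ → not eligible.

Childcare Subsidy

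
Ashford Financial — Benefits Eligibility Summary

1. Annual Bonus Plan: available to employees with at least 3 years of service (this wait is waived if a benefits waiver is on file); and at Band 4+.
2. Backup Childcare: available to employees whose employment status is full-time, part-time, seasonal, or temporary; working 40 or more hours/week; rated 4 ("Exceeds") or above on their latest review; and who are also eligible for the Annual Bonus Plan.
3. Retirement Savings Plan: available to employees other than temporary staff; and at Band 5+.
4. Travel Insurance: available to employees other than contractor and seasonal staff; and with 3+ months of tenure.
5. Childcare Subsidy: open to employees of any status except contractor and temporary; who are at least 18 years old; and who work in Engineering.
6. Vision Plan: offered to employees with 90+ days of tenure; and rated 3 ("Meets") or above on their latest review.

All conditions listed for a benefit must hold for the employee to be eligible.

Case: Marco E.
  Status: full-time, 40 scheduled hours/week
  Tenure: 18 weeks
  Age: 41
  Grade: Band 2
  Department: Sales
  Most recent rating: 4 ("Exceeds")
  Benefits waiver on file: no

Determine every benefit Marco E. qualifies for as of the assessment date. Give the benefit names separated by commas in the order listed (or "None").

Annual Bonus Plan — no waiver, service 18 weeks < 3 years (≈1095 days) ✗ → not eligible.
Backup Childcare — status full-time ✓; 40 hrs/wk ≥ 40 ✓; rating 4 ≥ 4 ✓; not eligible for Annual Bonus Plan ✗ → not eligible.
Retirement Savings Plan — status full-time ✓ (not excluded); grade Band 2 < Band 5 ✗ → not eligible.
Travel Insurance — status full-time ✓ (not excluded); service 18 weeks ≥ 3 months (≈90 days) ✓ → eligible.
Childcare Subsidy — status full-time ✓ (not excluded); age 41 ≥ 18 ✓; dept Sales ✗ → not eligible.
Vision Plan — service 18 weeks ≥ 90 days ✓; rating 4 ≥ 3 ✓ → eligible.

Travel Insurance, Vision Plan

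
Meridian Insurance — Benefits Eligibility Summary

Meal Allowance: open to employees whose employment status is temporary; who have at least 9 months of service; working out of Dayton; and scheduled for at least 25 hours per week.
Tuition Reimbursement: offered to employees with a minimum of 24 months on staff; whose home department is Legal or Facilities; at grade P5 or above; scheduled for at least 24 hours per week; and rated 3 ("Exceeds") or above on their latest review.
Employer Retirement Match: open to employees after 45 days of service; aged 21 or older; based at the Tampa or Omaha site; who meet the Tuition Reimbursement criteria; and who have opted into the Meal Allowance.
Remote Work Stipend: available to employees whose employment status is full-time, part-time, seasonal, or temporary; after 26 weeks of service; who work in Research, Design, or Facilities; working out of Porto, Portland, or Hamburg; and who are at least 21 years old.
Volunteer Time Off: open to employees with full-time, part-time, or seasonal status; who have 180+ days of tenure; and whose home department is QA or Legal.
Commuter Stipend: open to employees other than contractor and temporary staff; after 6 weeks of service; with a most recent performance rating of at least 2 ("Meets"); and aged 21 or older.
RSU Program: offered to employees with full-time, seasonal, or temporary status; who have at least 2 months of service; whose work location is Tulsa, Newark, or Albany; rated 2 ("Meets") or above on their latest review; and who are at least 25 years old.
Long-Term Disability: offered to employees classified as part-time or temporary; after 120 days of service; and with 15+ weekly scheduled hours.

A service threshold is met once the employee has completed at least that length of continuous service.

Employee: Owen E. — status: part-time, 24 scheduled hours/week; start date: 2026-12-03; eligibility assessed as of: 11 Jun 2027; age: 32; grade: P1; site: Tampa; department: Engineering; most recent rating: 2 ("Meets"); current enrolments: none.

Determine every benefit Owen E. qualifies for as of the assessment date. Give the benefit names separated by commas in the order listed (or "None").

Service from 2026-12-03 to 11 Jun 2027: 190 days.
Meal Allowance — status part-time ✗ (requires temporary) → not eligible.
Tuition Reimbursement — service 190 days < 24 months (≈720 days) ✗ → not eligible.
Employer Retirement Match — service 190 days ≥ 45 days ✓; age 32 ≥ 21 ✓; site Tampa ✓; not eligible for Tuition Reimbursement ✗ → not eligible.
Remote Work Stipend — status part-time ✓; service 190 days ≥ 26 weeks (≈182 days) ✓; dept Engineering ✗ → not eligible.
Volunteer Time Off — status part-time ✓; service 190 days ≥ 180 days ✓; dept Engineering ✗ → not eligible.
Commuter Stipend — status part-time ✓ (not excluded); service 190 days ≥ 6 weeks (≈42 days) ✓; rating 2 ≥ 2 ✓; age 32 ≥ 21 ✓ → eligible.
RSU Program — status part-time ✗ (requires full-time, seasonal, or temporary) → not eligible.
Long-Term Disability — status part-time ✓; service 190 days ≥ 120 days ✓; 24 hrs/wk ≥ 15 ✓ → eligible.

Commuter Stipend, Long-Term Disability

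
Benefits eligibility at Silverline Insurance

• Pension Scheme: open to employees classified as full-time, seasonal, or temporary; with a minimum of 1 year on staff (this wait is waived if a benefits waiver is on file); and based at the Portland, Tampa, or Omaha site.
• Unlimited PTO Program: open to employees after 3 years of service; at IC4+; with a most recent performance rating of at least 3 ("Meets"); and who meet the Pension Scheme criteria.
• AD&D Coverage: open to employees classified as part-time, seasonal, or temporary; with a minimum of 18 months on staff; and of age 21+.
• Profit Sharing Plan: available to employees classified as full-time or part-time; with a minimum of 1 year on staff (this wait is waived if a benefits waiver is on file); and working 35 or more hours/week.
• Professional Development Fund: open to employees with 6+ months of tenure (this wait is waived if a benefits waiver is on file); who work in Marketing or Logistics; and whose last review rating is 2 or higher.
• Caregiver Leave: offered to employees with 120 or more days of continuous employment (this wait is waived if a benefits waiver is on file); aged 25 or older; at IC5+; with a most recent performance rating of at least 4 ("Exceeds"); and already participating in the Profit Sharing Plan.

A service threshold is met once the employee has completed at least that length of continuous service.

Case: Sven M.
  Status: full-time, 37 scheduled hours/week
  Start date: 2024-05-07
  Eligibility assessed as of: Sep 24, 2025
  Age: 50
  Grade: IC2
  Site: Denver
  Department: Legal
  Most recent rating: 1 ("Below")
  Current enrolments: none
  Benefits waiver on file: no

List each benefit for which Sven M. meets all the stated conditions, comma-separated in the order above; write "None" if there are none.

Service from 2024-05-07 to Sep 24, 2025: 505 days.
Pension Scheme — status full-time ✓; no waiver, service 505 days ≥ 1 year (≈365 days) ✓; site Denver ✗ (not Portland, Tampa, or Omaha) → not eligible.
Unlimited PTO Program — service 505 days < 3 years (≈1095 days) ✗ → not eligible.
AD&D Coverage — status full-time ✗ (requires part-time, seasonal, or temporary) → not eligible.
Profit Sharing Plan — status full-time ✓; no waiver, service 505 days ≥ 1 year (≈365 days) ✓; 37 hrs/wk ≥ 35 ✓ → eligible.
Professional Development Fund — no waiver, service 505 days ≥ 6 months (≈180 days) ✓; dept Legal ✗ → not eligible.
Caregiver Leave — no waiver, service 505 days ≥ 120 days ✓; age 50 ≥ 25 ✓; grade IC2 < IC5 ✗ → not eligible.

Profit Sharing Plan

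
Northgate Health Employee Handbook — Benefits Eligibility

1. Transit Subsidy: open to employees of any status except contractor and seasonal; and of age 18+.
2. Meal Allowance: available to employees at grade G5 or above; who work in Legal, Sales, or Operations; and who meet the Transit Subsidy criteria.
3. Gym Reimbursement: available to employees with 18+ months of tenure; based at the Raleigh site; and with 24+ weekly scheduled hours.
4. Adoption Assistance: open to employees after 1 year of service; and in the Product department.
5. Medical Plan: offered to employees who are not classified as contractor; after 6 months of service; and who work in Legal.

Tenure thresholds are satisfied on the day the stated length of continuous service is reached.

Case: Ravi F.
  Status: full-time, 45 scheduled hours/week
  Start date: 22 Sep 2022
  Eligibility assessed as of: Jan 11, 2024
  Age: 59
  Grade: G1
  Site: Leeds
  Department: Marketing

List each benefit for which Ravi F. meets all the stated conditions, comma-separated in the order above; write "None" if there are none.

Transit Subsidy

Service from 22 Sep 2022 to Jan 11, 2024: 476 days.
Transit Subsidy — status full-time ✓ (not excluded); age 59 ≥ 18 ✓ → eligible.
Meal Allowance — grade G1 < G5 ✗ → not eligible.
Gym Reimbursement — service 476 days < 18 months (≈540 days) ✗ → not eligible.
Adoption Assistance — service 476 days ≥ 1 year (≈365 days) ✓; dept Marketing ✗ → not eligible.
Medical Plan — status full-time ✓ (not excluded); service 476 days ≥ 6 months (≈180 days) ✓; dept Marketing ✗ → not eligible.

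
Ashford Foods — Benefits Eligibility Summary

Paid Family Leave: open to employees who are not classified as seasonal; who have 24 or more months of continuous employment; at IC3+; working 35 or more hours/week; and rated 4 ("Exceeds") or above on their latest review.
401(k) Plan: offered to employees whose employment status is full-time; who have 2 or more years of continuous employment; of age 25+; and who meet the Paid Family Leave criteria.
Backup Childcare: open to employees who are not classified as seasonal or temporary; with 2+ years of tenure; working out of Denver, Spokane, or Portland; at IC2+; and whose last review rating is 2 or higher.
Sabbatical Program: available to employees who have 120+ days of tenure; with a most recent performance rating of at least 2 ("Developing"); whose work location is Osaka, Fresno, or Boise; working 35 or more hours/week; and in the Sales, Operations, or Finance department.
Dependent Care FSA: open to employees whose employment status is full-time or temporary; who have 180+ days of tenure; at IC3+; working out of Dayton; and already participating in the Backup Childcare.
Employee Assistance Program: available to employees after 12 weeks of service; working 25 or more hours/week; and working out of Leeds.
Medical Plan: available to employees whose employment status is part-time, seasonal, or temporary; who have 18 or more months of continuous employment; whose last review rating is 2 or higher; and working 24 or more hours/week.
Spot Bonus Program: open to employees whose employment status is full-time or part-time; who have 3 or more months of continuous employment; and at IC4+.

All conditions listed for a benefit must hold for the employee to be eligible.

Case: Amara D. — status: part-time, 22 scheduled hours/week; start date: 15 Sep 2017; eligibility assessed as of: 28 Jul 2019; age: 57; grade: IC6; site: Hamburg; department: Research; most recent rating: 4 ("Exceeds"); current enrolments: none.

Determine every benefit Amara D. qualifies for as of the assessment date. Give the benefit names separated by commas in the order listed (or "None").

Spot Bonus Program

Service from 15 Sep 2017 to 28 Jul 2019: 681 days.
Paid Family Leave — status part-time ✓ (not excluded); service 681 days < 24 months (≈720 days) ✗ → not eligible.
401(k) Plan — status part-time ✗ (requires full-time) → not eligible.
Backup Childcare — status part-time ✓ (not excluded); service 681 days < 2 years (≈730 days) ✗ → not eligible.
Sabbatical Program — service 681 days ≥ 120 days ✓; rating 4 ≥ 2 ✓; site Hamburg ✗ (not Osaka, Fresno, or Boise) → not eligible.
Dependent Care FSA — status part-time ✗ (requires full-time or temporary) → not eligible.
Employee Assistance Program — service 681 days ≥ 12 weeks (≈84 days) ✓; 22 hrs/wk < 25 ✗ → not eligible.
Medical Plan — status part-time ✓; service 681 days ≥ 18 months (≈540 days) ✓; rating 4 ≥ 2 ✓; 22 hrs/wk < 24 ✗ → not eligible.
Spot Bonus Program — status part-time ✓; service 681 days ≥ 3 months (≈90 days) ✓; grade IC6 ≥ IC4 ✓ → eligible.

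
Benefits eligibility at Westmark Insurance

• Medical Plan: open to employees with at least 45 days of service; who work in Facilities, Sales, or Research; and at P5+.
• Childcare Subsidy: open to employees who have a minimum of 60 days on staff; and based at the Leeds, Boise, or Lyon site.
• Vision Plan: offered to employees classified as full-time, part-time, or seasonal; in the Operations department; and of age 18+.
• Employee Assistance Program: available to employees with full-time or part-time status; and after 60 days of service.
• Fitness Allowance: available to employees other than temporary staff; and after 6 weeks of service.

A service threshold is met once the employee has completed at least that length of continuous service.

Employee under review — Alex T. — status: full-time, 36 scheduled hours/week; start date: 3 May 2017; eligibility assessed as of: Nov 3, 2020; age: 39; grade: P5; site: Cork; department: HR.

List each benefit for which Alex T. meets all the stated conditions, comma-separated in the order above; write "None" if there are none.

Employee Assistance Program, Fitness Allowance

Service from 3 May 2017 to Nov 3, 2020: 1280 days.
Medical Plan — service 1280 days ≥ 45 days ✓; dept HR ✗ → not eligible.
Childcare Subsidy — service 1280 days ≥ 60 days ✓; site Cork ✗ (not Leeds, Boise, or Lyon) → not eligible.
Vision Plan — status full-time ✓; dept HR ✗ → not eligible.
Employee Assistance Program — status full-time ✓; service 1280 days ≥ 60 days ✓ → eligible.
Fitness Allowance — status full-time ✓ (not excluded); service 1280 days ≥ 6 weeks (≈42 days) ✓ → eligible.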